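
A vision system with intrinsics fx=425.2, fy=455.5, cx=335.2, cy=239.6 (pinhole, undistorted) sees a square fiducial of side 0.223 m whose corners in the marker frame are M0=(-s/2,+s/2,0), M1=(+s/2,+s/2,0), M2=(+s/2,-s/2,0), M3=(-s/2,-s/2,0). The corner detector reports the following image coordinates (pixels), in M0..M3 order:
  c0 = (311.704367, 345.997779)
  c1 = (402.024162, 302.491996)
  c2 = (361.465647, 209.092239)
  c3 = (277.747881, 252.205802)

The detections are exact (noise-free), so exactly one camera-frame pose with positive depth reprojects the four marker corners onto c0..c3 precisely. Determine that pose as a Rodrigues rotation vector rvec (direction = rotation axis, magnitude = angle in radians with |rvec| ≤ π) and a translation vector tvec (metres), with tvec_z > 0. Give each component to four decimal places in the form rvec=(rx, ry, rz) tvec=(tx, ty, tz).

Intrinsics K: fx=425.2, fy=455.5, cx=335.2, cy=239.6
Marker side s = 0.223 m; corners in marker frame (Z=0):
  M0 = (-0.1115, +0.1115, 0)
  M1 = (+0.1115, +0.1115, 0)
  M2 = (+0.1115, -0.1115, 0)
  M3 = (-0.1115, -0.1115, 0)
Detected image corners:
  c0 = (311.704367, 345.997779) px
  c1 = (402.024162, 302.491996) px
  c2 = (361.465647, 209.092239) px
  c3 = (277.747881, 252.205802) px
Planar DLT: solve 8×8 A·h = b for H (H[2,2]=1):
  H  [+350.60067 +68.56584 +337.07039]
  H  [-226.28955 +339.07641 +276.20960]
  H  [-0.11571 -0.29068 +1.00000]
B = K⁻¹H; ‖b₁‖=1.020817, ‖b₂‖=1.020817; λ = 2/(‖b₁‖+‖b₂‖) = 0.979608, sign → tz>0 ⇒ λ=+0.979608
r₁ = λ·B[:,0] = (+0.89710,-0.42704,-0.11335); r₂ = λ·B[:,1] = (+0.38244,+0.87901,-0.28475)
r₃ = r₁×r₂ = (+0.22124,+0.21210,+0.95188); SVD([r₁ r₂ r₃]) → R = UVᵀ:
  R  [+0.89710 +0.38244 +0.22124]
  R  [-0.42704 +0.87901 +0.21210]
  R  [-0.11335 -0.28475 +0.95188]
t = (+0.00431, +0.07873, +0.97961) m
tr R = 2.727985; θ = arccos((tr R − 1)/2) = 0.527651 rad = 30.232°
axis k = ((R−Rᵀ)₃₂, (R−Rᵀ)₁₃, (R−Rᵀ)₂₁) / (2 sinθ) = (-0.493388, +0.332262, -0.803847)
rvec = θ·k = (-0.260336, +0.175318, -0.424151)

rvec=(-0.2603, 0.1753, -0.4242) tvec=(0.0043, 0.0787, 0.9796)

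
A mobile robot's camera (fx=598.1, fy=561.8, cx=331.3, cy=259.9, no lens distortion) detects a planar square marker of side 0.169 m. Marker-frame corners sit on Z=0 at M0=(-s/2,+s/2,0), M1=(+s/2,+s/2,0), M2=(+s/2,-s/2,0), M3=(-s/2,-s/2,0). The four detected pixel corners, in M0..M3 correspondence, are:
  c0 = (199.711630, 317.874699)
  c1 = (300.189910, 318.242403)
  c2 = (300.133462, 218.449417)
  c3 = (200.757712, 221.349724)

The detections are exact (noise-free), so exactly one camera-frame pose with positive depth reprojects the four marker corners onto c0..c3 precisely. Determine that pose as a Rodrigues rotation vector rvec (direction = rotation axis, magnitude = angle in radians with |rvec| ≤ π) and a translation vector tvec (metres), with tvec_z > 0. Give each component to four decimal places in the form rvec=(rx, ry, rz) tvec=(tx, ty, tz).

Intrinsics K: fx=598.1, fy=561.8, cx=331.3, cy=259.9
Marker side s = 0.169 m; corners in marker frame (Z=0):
  M0 = (-0.0845, +0.0845, 0)
  M1 = (+0.0845, +0.0845, 0)
  M2 = (+0.0845, -0.0845, 0)
  M3 = (-0.0845, -0.0845, 0)
Detected image corners:
  c0 = (199.711630, 317.874699) px
  c1 = (300.189910, 318.242403) px
  c2 = (300.133462, 218.449417) px
  c3 = (200.757712, 221.349724) px
Planar DLT: solve 8×8 A·h = b for H (H[2,2]=1):
  H  [+541.76286 -19.56204 +249.36424]
  H  [-60.76593 +562.83660 +268.71483]
  H  [-0.19786 -0.06627 +1.00000]
B = K⁻¹H; ‖b₁‖=1.034633, ‖b₂‖=1.034633; λ = 2/(‖b₁‖+‖b₂‖) = 0.966526, sign → tz>0 ⇒ λ=+0.966526
r₁ = λ·B[:,0] = (+0.98141,-0.01607,-0.19123); r₂ = λ·B[:,1] = (+0.00387,+0.99794,-0.06405)
r₃ = r₁×r₂ = (+0.19187,+0.06212,+0.97945); SVD([r₁ r₂ r₃]) → R = UVᵀ:
  R  [+0.98141 +0.00387 +0.19187]
  R  [-0.01607 +0.99794 +0.06212]
  R  [-0.19123 -0.06405 +0.97945]
t = (-0.13241, +0.01517, +0.96653) m
tr R = 2.958806; θ = arccos((tr R − 1)/2) = 0.203314 rad = 11.649°
axis k = ((R−Rᵀ)₃₂, (R−Rᵀ)₁₃, (R−Rᵀ)₂₁) / (2 sinθ) = (-0.312421, +0.948660, -0.049376)
rvec = θ·k = (-0.063520, +0.192876, -0.010039)

rvec=(-0.0635, 0.1929, -0.0100) tvec=(-0.1324, 0.0152, 0.9665)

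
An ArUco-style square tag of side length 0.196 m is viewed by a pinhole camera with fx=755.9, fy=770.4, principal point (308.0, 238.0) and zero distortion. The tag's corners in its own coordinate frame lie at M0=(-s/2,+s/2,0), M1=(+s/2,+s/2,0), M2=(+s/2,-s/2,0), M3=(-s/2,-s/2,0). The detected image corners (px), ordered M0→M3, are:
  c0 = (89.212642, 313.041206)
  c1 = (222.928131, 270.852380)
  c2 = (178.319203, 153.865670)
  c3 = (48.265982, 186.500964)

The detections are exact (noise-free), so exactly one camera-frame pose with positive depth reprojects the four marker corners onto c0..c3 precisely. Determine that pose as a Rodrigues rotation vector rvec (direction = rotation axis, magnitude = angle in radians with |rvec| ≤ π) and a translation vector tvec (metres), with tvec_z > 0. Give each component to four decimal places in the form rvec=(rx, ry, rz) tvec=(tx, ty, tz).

Intrinsics K: fx=755.9, fy=770.4, cx=308.0, cy=238.0
Marker side s = 0.196 m; corners in marker frame (Z=0):
  M0 = (-0.0980, +0.0980, 0)
  M1 = (+0.0980, +0.0980, 0)
  M2 = (+0.0980, -0.0980, 0)
  M3 = (-0.0980, -0.0980, 0)
Detected image corners:
  c0 = (89.212642, 313.041206) px
  c1 = (222.928131, 270.852380) px
  c2 = (178.319203, 153.865670) px
  c3 = (48.265982, 186.500964) px
Planar DLT: solve 8×8 A·h = b for H (H[2,2]=1):
  H  [+716.34943 +185.29656 +136.26058]
  H  [-115.32127 +563.41449 +228.99711]
  H  [+0.32444 -0.24691 +1.00000]
B = K⁻¹H; ‖b₁‖=0.912540, ‖b₂‖=0.912540; λ = 2/(‖b₁‖+‖b₂‖) = 1.095842, sign → tz>0 ⇒ λ=+1.095842
r₁ = λ·B[:,0] = (+0.89364,-0.27387,+0.35554); r₂ = λ·B[:,1] = (+0.37888,+0.88501,-0.27058)
r₃ = r₁×r₂ = (-0.24055,+0.37650,+0.89464); SVD([r₁ r₂ r₃]) → R = UVᵀ:
  R  [+0.89364 +0.37888 -0.24055]
  R  [-0.27387 +0.88501 +0.37650]
  R  [+0.35554 -0.27058 +0.89464]
t = (-0.24897, -0.01281, +1.09584) m
tr R = 2.673287; θ = arccos((tr R − 1)/2) = 0.579670 rad = 33.213°
axis k = ((R−Rᵀ)₃₂, (R−Rᵀ)₁₃, (R−Rᵀ)₂₁) / (2 sinθ) = (-0.590673, -0.544123, -0.595849)
rvec = θ·k = (-0.342395, -0.315411, -0.345396)

rvec=(-0.3424, -0.3154, -0.3454) tvec=(-0.2490, -0.0128, 1.0958)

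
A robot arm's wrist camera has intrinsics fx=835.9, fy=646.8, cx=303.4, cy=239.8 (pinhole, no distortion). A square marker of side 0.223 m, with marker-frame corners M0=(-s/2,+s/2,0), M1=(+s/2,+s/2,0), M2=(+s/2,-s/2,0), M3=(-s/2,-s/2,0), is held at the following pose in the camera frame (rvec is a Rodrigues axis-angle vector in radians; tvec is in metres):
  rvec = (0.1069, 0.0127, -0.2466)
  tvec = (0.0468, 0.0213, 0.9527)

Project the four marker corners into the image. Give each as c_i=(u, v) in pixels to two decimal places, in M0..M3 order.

c0=(273.94, 344.05) c1=(461.78, 308.22) c2=(417.15, 161.70) c3=(224.98, 199.30)

Intrinsics K: fx=835.9, fy=646.8, cx=303.4, cy=239.8
Marker side s = 0.223 m; corners in marker frame (Z=0):
  M0 = (-0.1115, +0.1115, 0)
  M1 = (+0.1115, +0.1115, 0)
  M2 = (+0.1115, -0.1115, 0)
  M3 = (-0.1115, -0.1115, 0)
rvec = (0.1069, 0.0127, -0.2466), |rvec| = θ = 0.26907 rad = 15.417°
Rodrigues: sinθ=0.26584, 1−cosθ=0.03598; R = I + sinθ·[k]× + (1−cosθ)·[k]×²:
    [+0.96970 +0.24431 -0.00055]
    [-0.24296 +0.96410 -0.10717]
    [-0.02565 +0.10406 +0.99424]
t = (0.0468, 0.0213, 0.9527) m
M0: Pc = R·M0+t = (-0.03408, +0.15589, +0.96716); u = 835.9·(-0.03408)/0.96716 + 303.4 = 273.9447, v = 646.8·(+0.15589)/0.96716 + 239.8 = 344.0511
M1: Pc = R·M1+t = (+0.18216, +0.10171, +0.96144); u = 835.9·(+0.18216)/0.96144 + 303.4 = 461.7756, v = 646.8·(+0.10171)/0.96144 + 239.8 = 308.2222
M2: Pc = R·M2+t = (+0.12768, -0.11329, +0.93824); u = 835.9·(+0.12768)/0.93824 + 303.4 = 417.1540, v = 646.8·(-0.11329)/0.93824 + 239.8 = 161.7025
M3: Pc = R·M3+t = (-0.08856, -0.05911, +0.94396); u = 835.9·(-0.08856)/0.94396 + 303.4 = 224.9761, v = 646.8·(-0.05911)/0.94396 + 239.8 = 199.3000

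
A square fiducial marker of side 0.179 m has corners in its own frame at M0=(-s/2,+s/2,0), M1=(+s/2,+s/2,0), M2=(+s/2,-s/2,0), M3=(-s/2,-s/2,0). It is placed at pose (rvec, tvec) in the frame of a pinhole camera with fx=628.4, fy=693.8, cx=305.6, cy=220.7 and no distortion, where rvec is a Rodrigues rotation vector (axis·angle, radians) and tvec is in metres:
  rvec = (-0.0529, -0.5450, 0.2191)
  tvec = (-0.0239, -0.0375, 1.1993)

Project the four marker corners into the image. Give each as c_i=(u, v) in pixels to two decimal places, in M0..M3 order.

Intrinsics K: fx=628.4, fy=693.8, cx=305.6, cy=220.7
Marker side s = 0.179 m; corners in marker frame (Z=0):
  M0 = (-0.0895, +0.0895, 0)
  M1 = (+0.0895, +0.0895, 0)
  M2 = (+0.0895, -0.0895, 0)
  M3 = (-0.0895, -0.0895, 0)
rvec = (-0.0529, -0.5450, 0.2191), |rvec| = θ = 0.58977 rad = 33.791°
Rodrigues: sinθ=0.55617, 1−cosθ=0.16893; R = I + sinθ·[k]× + (1−cosθ)·[k]×²:
    [+0.83243 -0.19262 -0.51958]
    [+0.22062 +0.97533 -0.00811]
    [+0.50832 -0.10788 +0.85438]
t = (-0.0239, -0.0375, 1.1993) m
M0: Pc = R·M0+t = (-0.11564, +0.03005, +1.14415); u = 628.4·(-0.11564)/1.14415 + 305.6 = 242.0864, v = 693.8·(+0.03005)/1.14415 + 220.7 = 238.9197
M1: Pc = R·M1+t = (+0.03336, +0.06954, +1.23514); u = 628.4·(+0.03336)/1.23514 + 305.6 = 322.5742, v = 693.8·(+0.06954)/1.23514 + 220.7 = 259.7603
M2: Pc = R·M2+t = (+0.06784, -0.10505, +1.25445); u = 628.4·(+0.06784)/1.25445 + 305.6 = 339.5842, v = 693.8·(-0.10505)/1.25445 + 220.7 = 162.6020
M3: Pc = R·M3+t = (-0.08116, -0.14454, +1.16346); u = 628.4·(-0.08116)/1.16346 + 305.6 = 261.7627, v = 693.8·(-0.14454)/1.16346 + 220.7 = 134.5089

c0=(242.09, 238.92) c1=(322.57, 259.76) c2=(339.58, 162.60) c3=(261.76, 134.51)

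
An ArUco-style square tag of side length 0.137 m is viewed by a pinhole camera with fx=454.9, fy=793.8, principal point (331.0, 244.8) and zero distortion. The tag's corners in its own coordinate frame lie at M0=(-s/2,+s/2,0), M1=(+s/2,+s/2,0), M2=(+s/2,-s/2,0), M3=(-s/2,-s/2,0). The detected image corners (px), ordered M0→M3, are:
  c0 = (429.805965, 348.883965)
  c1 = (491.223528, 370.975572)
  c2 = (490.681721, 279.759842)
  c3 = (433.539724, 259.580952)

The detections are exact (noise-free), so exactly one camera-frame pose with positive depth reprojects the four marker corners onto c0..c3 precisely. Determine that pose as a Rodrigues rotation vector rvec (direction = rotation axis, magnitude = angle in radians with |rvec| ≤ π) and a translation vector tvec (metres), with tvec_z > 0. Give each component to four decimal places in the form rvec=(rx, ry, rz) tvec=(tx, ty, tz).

rvec=(-0.5825, -0.0268, 0.2043) tvec=(0.2981, 0.0896, 1.0408)

Intrinsics K: fx=454.9, fy=793.8, cx=331.0, cy=244.8
Marker side s = 0.137 m; corners in marker frame (Z=0):
  M0 = (-0.0685, +0.0685, 0)
  M1 = (+0.0685, +0.0685, 0)
  M2 = (+0.0685, -0.0685, 0)
  M3 = (-0.0685, -0.0685, 0)
Detected image corners:
  c0 = (429.805965, 348.883965) px
  c1 = (491.223528, 370.975572) px
  c2 = (490.681721, 279.759842) px
  c3 = (433.539724, 259.580952) px
Planar DLT: solve 8×8 A·h = b for H (H[2,2]=1):
  H  [+417.73898 -254.93372 +461.27820]
  H  [+144.19555 +492.81805 +313.14740]
  H  [-0.03121 -0.52730 +1.00000]
B = K⁻¹H; ‖b₁‖=0.960767, ‖b₂‖=0.960767; λ = 2/(‖b₁‖+‖b₂‖) = 1.040835, sign → tz>0 ⇒ λ=+1.040835
r₁ = λ·B[:,0] = (+0.97944,+0.19909,-0.03248); r₂ = λ·B[:,1] = (-0.18395,+0.81544,-0.54883)
r₃ = r₁×r₂ = (-0.08278,+0.54353,+0.83530); SVD([r₁ r₂ r₃]) → R = UVᵀ:
  R  [+0.97944 -0.18395 -0.08278]
  R  [+0.19909 +0.81544 +0.54353]
  R  [-0.03248 -0.54883 +0.83530]
t = (+0.29808, +0.08962, +1.04083) m
tr R = 2.630184; θ = arccos((tr R − 1)/2) = 0.617908 rad = 35.404°
axis k = ((R−Rᵀ)₃₂, (R−Rᵀ)₁₃, (R−Rᵀ)₂₁) / (2 sinθ) = (-0.942777, -0.043409, +0.330587)
rvec = θ·k = (-0.582550, -0.026823, +0.204273)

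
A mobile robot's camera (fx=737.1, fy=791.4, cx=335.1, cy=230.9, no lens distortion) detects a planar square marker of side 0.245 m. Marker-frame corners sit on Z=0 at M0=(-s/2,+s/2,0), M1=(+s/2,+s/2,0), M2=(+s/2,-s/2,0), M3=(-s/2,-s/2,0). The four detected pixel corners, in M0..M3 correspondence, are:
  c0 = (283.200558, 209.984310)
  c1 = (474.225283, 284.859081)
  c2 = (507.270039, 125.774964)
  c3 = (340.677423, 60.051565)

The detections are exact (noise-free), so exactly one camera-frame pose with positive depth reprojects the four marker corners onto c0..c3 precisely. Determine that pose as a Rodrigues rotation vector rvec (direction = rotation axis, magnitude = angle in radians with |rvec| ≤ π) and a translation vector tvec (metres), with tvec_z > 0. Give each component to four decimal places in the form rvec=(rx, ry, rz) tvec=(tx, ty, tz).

Intrinsics K: fx=737.1, fy=791.4, cx=335.1, cy=230.9
Marker side s = 0.245 m; corners in marker frame (Z=0):
  M0 = (-0.1225, +0.1225, 0)
  M1 = (+0.1225, +0.1225, 0)
  M2 = (+0.1225, -0.1225, 0)
  M3 = (-0.1225, -0.1225, 0)
Detected image corners:
  c0 = (283.200558, 209.984310) px
  c1 = (474.225283, 284.859081) px
  c2 = (507.270039, 125.774964) px
  c3 = (340.677423, 60.051565) px
Planar DLT: solve 8×8 A·h = b for H (H[2,2]=1):
  H  [+730.75942 -407.41139 +402.99970]
  H  [+287.49612 +536.23105 +164.96164]
  H  [+0.01076 -0.55498 +1.00000]
B = K⁻¹H; ‖b₁‖=1.050243, ‖b₂‖=1.050243; λ = 2/(‖b₁‖+‖b₂‖) = 0.952161, sign → tz>0 ⇒ λ=+0.952161
r₁ = λ·B[:,0] = (+0.93931,+0.34291,+0.01024); r₂ = λ·B[:,1] = (-0.28604,+0.79933,-0.52843)
r₃ = r₁×r₂ = (-0.18939,+0.49343,+0.84891); SVD([r₁ r₂ r₃]) → R = UVᵀ:
  R  [+0.93931 -0.28604 -0.18939]
  R  [+0.34291 +0.79933 +0.49343]
  R  [+0.01024 -0.52843 +0.84891]
t = (+0.08771, -0.07933, +0.95216) m
tr R = 2.587561; θ = arccos((tr R − 1)/2) = 0.653797 rad = 37.460°
axis k = ((R−Rᵀ)₃₂, (R−Rᵀ)₁₃, (R−Rᵀ)₂₁) / (2 sinθ) = (-0.840070, -0.164120, +0.517056)
rvec = θ·k = (-0.549235, -0.107301, +0.338050)

rvec=(-0.5492, -0.1073, 0.3380) tvec=(0.0877, -0.0793, 0.9522)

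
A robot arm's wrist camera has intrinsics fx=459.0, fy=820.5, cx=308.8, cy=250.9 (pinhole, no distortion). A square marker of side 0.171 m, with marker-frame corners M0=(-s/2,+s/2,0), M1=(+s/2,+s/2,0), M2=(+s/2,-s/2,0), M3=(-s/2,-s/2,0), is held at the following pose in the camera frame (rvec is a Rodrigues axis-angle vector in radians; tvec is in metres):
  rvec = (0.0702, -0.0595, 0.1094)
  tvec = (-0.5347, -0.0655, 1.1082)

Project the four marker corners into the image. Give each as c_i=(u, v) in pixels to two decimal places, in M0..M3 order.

c0=(48.33, 258.40) c1=(120.43, 271.74) c2=(126.36, 146.38) c3=(53.57, 131.67)

Intrinsics K: fx=459.0, fy=820.5, cx=308.8, cy=250.9
Marker side s = 0.171 m; corners in marker frame (Z=0):
  M0 = (-0.0855, +0.0855, 0)
  M1 = (+0.0855, +0.0855, 0)
  M2 = (+0.0855, -0.0855, 0)
  M3 = (-0.0855, -0.0855, 0)
rvec = (0.0702, -0.0595, 0.1094), |rvec| = θ = 0.14296 rad = 8.191°
Rodrigues: sinθ=0.14247, 1−cosθ=0.01020; R = I + sinθ·[k]× + (1−cosθ)·[k]×²:
    [+0.99226 -0.11111 -0.05546]
    [+0.10694 +0.99157 -0.07321]
    [+0.06313 +0.06671 +0.99577]
t = (-0.5347, -0.0655, 1.1082) m
M0: Pc = R·M0+t = (-0.62904, +0.01014, +1.10851); u = 459.0·(-0.62904)/1.10851 + 308.8 = 48.3336, v = 820.5·(+0.01014)/1.10851 + 250.9 = 258.4020
M1: Pc = R·M1+t = (-0.45936, +0.02842, +1.11930); u = 459.0·(-0.45936)/1.11930 + 308.8 = 120.4261, v = 820.5·(+0.02842)/1.11930 + 250.9 = 271.7350
M2: Pc = R·M2+t = (-0.44036, -0.14114, +1.10789); u = 459.0·(-0.44036)/1.10789 + 308.8 = 126.3583, v = 820.5·(-0.14114)/1.10789 + 250.9 = 146.3760
M3: Pc = R·M3+t = (-0.61004, -0.15942, +1.09710); u = 459.0·(-0.61004)/1.09710 + 308.8 = 53.5745, v = 820.5·(-0.15942)/1.09710 + 250.9 = 131.6708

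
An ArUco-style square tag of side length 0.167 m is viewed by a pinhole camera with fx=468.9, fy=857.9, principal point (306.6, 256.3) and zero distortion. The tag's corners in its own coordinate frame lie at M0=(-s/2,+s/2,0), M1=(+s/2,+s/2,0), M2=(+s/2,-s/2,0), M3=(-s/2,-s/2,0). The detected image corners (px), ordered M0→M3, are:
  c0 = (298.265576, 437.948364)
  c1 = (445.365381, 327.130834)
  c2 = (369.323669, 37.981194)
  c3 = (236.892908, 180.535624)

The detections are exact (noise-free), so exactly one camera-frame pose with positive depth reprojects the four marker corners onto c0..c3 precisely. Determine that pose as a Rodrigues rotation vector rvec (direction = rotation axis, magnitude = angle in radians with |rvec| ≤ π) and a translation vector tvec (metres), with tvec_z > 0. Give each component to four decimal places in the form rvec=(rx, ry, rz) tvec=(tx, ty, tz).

Intrinsics K: fx=468.9, fy=857.9, cx=306.6, cy=256.3
Marker side s = 0.167 m; corners in marker frame (Z=0):
  M0 = (-0.0835, +0.0835, 0)
  M1 = (+0.0835, +0.0835, 0)
  M2 = (+0.0835, -0.0835, 0)
  M3 = (-0.0835, -0.0835, 0)
Detected image corners:
  c0 = (298.265576, 437.948364) px
  c1 = (445.365381, 327.130834) px
  c2 = (369.323669, 37.981194) px
  c3 = (236.892908, 180.535624) px
Planar DLT: solve 8×8 A·h = b for H (H[2,2]=1):
  H  [+564.87251 +329.70176 +332.10305]
  H  [-958.05877 +1572.63969 +247.48619]
  H  [-0.80361 -0.23342 +1.00000]
B = K⁻¹H; ‖b₁‖=2.099455, ‖b₂‖=2.099455; λ = 2/(‖b₁‖+‖b₂‖) = 0.476314, sign → tz>0 ⇒ λ=+0.476314
r₁ = λ·B[:,0] = (+0.82409,-0.41757,-0.38277); r₂ = λ·B[:,1] = (+0.40761,+0.90636,-0.11118)
r₃ = r₁×r₂ = (+0.39336,-0.06440,+0.91713); SVD([r₁ r₂ r₃]) → R = UVᵀ:
  R  [+0.82409 +0.40761 +0.39336]
  R  [-0.41757 +0.90636 -0.06440]
  R  [-0.38277 -0.11118 +0.91713]
t = (+0.02591, -0.00489, +0.47631) m
tr R = 2.647576; θ = arccos((tr R − 1)/2) = 0.602735 rad = 34.534°
axis k = ((R−Rᵀ)₃₂, (R−Rᵀ)₁₃, (R−Rᵀ)₂₁) / (2 sinθ) = (-0.041263, +0.684541, -0.727806)
rvec = θ·k = (-0.024871, +0.412597, -0.438674)

rvec=(-0.0249, 0.4126, -0.4387) tvec=(0.0259, -0.0049, 0.4763)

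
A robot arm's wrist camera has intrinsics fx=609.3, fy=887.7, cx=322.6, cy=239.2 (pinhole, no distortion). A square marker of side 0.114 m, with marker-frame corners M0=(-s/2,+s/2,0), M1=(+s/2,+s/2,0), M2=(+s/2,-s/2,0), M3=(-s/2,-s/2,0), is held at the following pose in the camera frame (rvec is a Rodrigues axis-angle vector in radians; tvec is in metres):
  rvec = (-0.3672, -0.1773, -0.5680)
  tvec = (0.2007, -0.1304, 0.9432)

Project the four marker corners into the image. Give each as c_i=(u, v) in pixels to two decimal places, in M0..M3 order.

c0=(446.22, 182.83) c1=(503.51, 131.80) c2=(457.89, 54.41) c3=(401.16, 101.20)

Intrinsics K: fx=609.3, fy=887.7, cx=322.6, cy=239.2
Marker side s = 0.114 m; corners in marker frame (Z=0):
  M0 = (-0.0570, +0.0570, 0)
  M1 = (+0.0570, +0.0570, 0)
  M2 = (+0.0570, -0.0570, 0)
  M3 = (-0.0570, -0.0570, 0)
rvec = (-0.3672, -0.1773, -0.5680), |rvec| = θ = 0.69921 rad = 40.062°
Rodrigues: sinθ=0.64361, 1−cosθ=0.23465; R = I + sinθ·[k]× + (1−cosθ)·[k]×²:
    [+0.83007 +0.55408 -0.06310]
    [-0.49159 +0.78044 +0.38634]
    [+0.26331 -0.28967 +0.92020]
t = (0.2007, -0.1304, 0.9432) m
M0: Pc = R·M0+t = (+0.18497, -0.05789, +0.91168); u = 609.3·(+0.18497)/0.91168 + 322.6 = 446.2196, v = 887.7·(-0.05789)/0.91168 + 239.2 = 182.8284
M1: Pc = R·M1+t = (+0.27960, -0.11394, +0.94170); u = 609.3·(+0.27960)/0.94170 + 322.6 = 503.5054, v = 887.7·(-0.11394)/0.94170 + 239.2 = 131.7976
M2: Pc = R·M2+t = (+0.21643, -0.20291, +0.97472); u = 609.3·(+0.21643)/0.97472 + 322.6 = 457.8916, v = 887.7·(-0.20291)/0.97472 + 239.2 = 54.4092
M3: Pc = R·M3+t = (+0.12180, -0.14686, +0.94470); u = 609.3·(+0.12180)/0.94470 + 322.6 = 401.1590, v = 887.7·(-0.14686)/0.94470 + 239.2 = 101.1973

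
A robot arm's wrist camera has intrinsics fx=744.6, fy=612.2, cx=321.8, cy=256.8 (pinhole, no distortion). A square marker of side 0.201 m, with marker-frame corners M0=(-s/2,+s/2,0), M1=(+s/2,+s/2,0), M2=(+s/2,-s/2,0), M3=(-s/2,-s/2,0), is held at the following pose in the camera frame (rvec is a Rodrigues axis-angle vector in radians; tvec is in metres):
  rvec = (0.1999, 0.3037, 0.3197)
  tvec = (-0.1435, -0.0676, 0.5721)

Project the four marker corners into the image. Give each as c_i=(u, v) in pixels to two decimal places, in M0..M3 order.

Intrinsics K: fx=744.6, fy=612.2, cx=321.8, cy=256.8
Marker side s = 0.201 m; corners in marker frame (Z=0):
  M0 = (-0.1005, +0.1005, 0)
  M1 = (+0.1005, +0.1005, 0)
  M2 = (+0.1005, -0.1005, 0)
  M3 = (-0.1005, -0.1005, 0)
rvec = (0.1999, 0.3037, 0.3197), |rvec| = θ = 0.48415 rad = 27.740°
Rodrigues: sinθ=0.46546, 1−cosθ=0.11493; R = I + sinθ·[k]× + (1−cosθ)·[k]×²:
    [+0.90466 -0.27759 +0.32331]
    [+0.33712 +0.93029 -0.14458]
    [-0.26064 +0.23979 +0.93518]
t = (-0.1435, -0.0676, 0.5721) m
M0: Pc = R·M0+t = (-0.26232, -0.00799, +0.62239); u = 744.6·(-0.26232)/0.62239 + 321.8 = 7.9776, v = 612.2·(-0.00799)/0.62239 + 256.8 = 248.9445
M1: Pc = R·M1+t = (-0.08048, +0.05978, +0.57000); u = 744.6·(-0.08048)/0.57000 + 321.8 = 216.6697, v = 612.2·(+0.05978)/0.57000 + 256.8 = 321.0003
M2: Pc = R·M2+t = (-0.02468, -0.12721, +0.52181); u = 744.6·(-0.02468)/0.52181 + 321.8 = 286.5774, v = 612.2·(-0.12721)/0.52181 + 256.8 = 107.5490
M3: Pc = R·M3+t = (-0.20652, -0.19498, +0.57420); u = 744.6·(-0.20652)/0.57420 + 321.8 = 53.9897, v = 612.2·(-0.19498)/0.57420 + 256.8 = 48.9198

c0=(7.98, 248.94) c1=(216.67, 321.00) c2=(286.58, 107.55) c3=(53.99, 48.92)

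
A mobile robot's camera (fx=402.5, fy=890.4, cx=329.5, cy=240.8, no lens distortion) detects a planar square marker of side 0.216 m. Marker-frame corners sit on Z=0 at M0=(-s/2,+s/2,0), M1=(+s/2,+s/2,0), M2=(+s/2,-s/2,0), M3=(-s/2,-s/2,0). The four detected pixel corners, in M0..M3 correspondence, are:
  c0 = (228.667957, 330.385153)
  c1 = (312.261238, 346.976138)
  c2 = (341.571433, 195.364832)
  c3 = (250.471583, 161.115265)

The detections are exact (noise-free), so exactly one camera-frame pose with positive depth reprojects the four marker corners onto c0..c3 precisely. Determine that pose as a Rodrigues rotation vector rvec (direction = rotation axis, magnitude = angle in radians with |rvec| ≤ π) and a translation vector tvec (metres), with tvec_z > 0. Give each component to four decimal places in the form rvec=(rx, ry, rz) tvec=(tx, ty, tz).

Intrinsics K: fx=402.5, fy=890.4, cx=329.5, cy=240.8
Marker side s = 0.216 m; corners in marker frame (Z=0):
  M0 = (-0.1080, +0.1080, 0)
  M1 = (+0.1080, +0.1080, 0)
  M2 = (+0.1080, -0.1080, 0)
  M3 = (-0.1080, -0.1080, 0)
Detected image corners:
  c0 = (228.667957, 330.385153) px
  c1 = (312.261238, 346.976138) px
  c2 = (341.571433, 195.364832) px
  c3 = (250.471583, 161.115265) px
Planar DLT: solve 8×8 A·h = b for H (H[2,2]=1):
  H  [+524.26954 +28.93934 +284.53441]
  H  [+225.67155 +876.00125 +263.57493]
  H  [+0.42673 +0.52273 +1.00000]
B = K⁻¹H; ‖b₁‖=1.053442, ‖b₂‖=1.053442; λ = 2/(‖b₁‖+‖b₂‖) = 0.949269, sign → tz>0 ⇒ λ=+0.949269
r₁ = λ·B[:,0] = (+0.90484,+0.13104,+0.40508); r₂ = λ·B[:,1] = (-0.33796,+0.79972,+0.49621)
r₃ = r₁×r₂ = (-0.25893,-0.58589,+0.76791); SVD([r₁ r₂ r₃]) → R = UVᵀ:
  R  [+0.90484 -0.33796 -0.25893]
  R  [+0.13104 +0.79972 -0.58589]
  R  [+0.40508 +0.49621 +0.76791]
t = (-0.10605, +0.02428, +0.94927) m
tr R = 2.472473; θ = arccos((tr R − 1)/2) = 0.743304 rad = 42.588°
axis k = ((R−Rᵀ)₃₂, (R−Rᵀ)₁₃, (R−Rᵀ)₂₁) / (2 sinθ) = (+0.799516, -0.490606, +0.346525)
rvec = θ·k = (+0.594283, -0.364670, +0.257574)

rvec=(0.5943, -0.3647, 0.2576) tvec=(-0.1060, 0.0243, 0.9493)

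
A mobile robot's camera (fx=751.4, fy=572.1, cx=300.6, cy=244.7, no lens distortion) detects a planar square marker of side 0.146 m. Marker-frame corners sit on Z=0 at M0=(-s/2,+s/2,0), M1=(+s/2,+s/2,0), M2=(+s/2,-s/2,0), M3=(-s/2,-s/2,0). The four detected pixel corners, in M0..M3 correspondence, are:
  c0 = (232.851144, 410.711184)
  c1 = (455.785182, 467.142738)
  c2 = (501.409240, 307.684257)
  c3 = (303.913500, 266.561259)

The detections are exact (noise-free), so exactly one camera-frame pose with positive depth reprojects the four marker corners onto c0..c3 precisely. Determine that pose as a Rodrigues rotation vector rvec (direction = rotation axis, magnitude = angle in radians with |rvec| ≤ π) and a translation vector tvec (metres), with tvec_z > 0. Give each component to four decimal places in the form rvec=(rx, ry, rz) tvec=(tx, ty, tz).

rvec=(-0.5267, 0.1280, 0.3036) tvec=(0.0485, 0.0996, 0.5065)

Intrinsics K: fx=751.4, fy=572.1, cx=300.6, cy=244.7
Marker side s = 0.146 m; corners in marker frame (Z=0):
  M0 = (-0.0730, +0.0730, 0)
  M1 = (+0.0730, +0.0730, 0)
  M2 = (+0.0730, -0.0730, 0)
  M3 = (-0.0730, -0.0730, 0)
Detected image corners:
  c0 = (232.851144, 410.711184) px
  c1 = (455.785182, 467.142738) px
  c2 = (501.409240, 307.684257) px
  c3 = (303.913500, 266.561259) px
Planar DLT: solve 8×8 A·h = b for H (H[2,2]=1):
  H  [+1288.34115 -752.04293 +372.49542]
  H  [+189.05451 +698.11509 +357.13946]
  H  [-0.38964 -0.93698 +1.00000]
B = K⁻¹H; ‖b₁‖=1.974232, ‖b₂‖=1.974232; λ = 2/(‖b₁‖+‖b₂‖) = 0.506526, sign → tz>0 ⇒ λ=+0.506526
r₁ = λ·B[:,0] = (+0.94744,+0.25180,-0.19736); r₂ = λ·B[:,1] = (-0.31709,+0.82110,-0.47461)
r₃ = r₁×r₂ = (+0.04255,+0.51224,+0.85779); SVD([r₁ r₂ r₃]) → R = UVᵀ:
  R  [+0.94744 -0.31709 +0.04255]
  R  [+0.25180 +0.82110 +0.51224]
  R  [-0.19736 -0.47461 +0.85779]
t = (+0.04847, +0.09955, +0.50653) m
tr R = 2.626323; θ = arccos((tr R − 1)/2) = 0.621233 rad = 35.594°
axis k = ((R−Rᵀ)₃₂, (R−Rᵀ)₁₃, (R−Rᵀ)₂₁) / (2 sinθ) = (-0.847755, +0.206098, +0.488708)
rvec = θ·k = (-0.526653, +0.128035, +0.303602)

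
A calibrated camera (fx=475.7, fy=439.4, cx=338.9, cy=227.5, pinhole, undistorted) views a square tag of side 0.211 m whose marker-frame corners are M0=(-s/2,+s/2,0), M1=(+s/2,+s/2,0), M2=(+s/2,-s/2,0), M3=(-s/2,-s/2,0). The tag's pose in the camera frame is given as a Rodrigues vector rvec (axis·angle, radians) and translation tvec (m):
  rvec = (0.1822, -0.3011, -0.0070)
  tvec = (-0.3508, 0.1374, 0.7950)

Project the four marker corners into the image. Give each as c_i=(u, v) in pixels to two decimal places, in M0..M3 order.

Intrinsics K: fx=475.7, fy=439.4, cx=338.9, cy=227.5
Marker side s = 0.211 m; corners in marker frame (Z=0):
  M0 = (-0.1055, +0.1055, 0)
  M1 = (+0.1055, +0.1055, 0)
  M2 = (+0.1055, -0.1055, 0)
  M3 = (-0.1055, -0.1055, 0)
rvec = (0.1822, -0.3011, -0.0070), |rvec| = θ = 0.35200 rad = 20.168°
Rodrigues: sinθ=0.34478, 1−cosθ=0.06132; R = I + sinθ·[k]× + (1−cosθ)·[k]×²:
    [+0.95511 -0.02029 -0.29555]
    [-0.03400 +0.98355 -0.17742]
    [+0.29429 +0.17950 +0.93871]
t = (-0.3508, 0.1374, 0.7950) m
M0: Pc = R·M0+t = (-0.45371, +0.24475, +0.78289); u = 475.7·(-0.45371)/0.78289 + 338.9 = 63.2196, v = 439.4·(+0.24475)/0.78289 + 227.5 = 364.8679
M1: Pc = R·M1+t = (-0.25218, +0.23758, +0.84499); u = 475.7·(-0.25218)/0.84499 + 338.9 = 196.9326, v = 439.4·(+0.23758)/0.84499 + 227.5 = 351.0421
M2: Pc = R·M2+t = (-0.24789, +0.03005, +0.80711); u = 475.7·(-0.24789)/0.80711 + 338.9 = 192.7939, v = 439.4·(+0.03005)/0.80711 + 227.5 = 243.8586
M3: Pc = R·M3+t = (-0.44942, +0.03722, +0.74501); u = 475.7·(-0.44942)/0.74501 + 338.9 = 51.9383, v = 439.4·(+0.03722)/0.74501 + 227.5 = 249.4537

c0=(63.22, 364.87) c1=(196.93, 351.04) c2=(192.79, 243.86) c3=(51.94, 249.45)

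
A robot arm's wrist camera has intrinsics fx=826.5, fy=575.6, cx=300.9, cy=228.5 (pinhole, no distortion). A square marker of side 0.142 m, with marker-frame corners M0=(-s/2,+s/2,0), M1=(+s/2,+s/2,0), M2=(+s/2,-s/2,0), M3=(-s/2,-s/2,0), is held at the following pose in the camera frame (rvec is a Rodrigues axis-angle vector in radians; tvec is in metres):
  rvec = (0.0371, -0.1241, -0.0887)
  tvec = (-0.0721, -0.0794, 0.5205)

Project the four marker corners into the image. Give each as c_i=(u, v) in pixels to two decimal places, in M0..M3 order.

Intrinsics K: fx=826.5, fy=575.6, cx=300.9, cy=228.5
Marker side s = 0.142 m; corners in marker frame (Z=0):
  M0 = (-0.0710, +0.0710, 0)
  M1 = (+0.0710, +0.0710, 0)
  M2 = (+0.0710, -0.0710, 0)
  M3 = (-0.0710, -0.0710, 0)
rvec = (0.0371, -0.1241, -0.0887), |rvec| = θ = 0.15699 rad = 8.995°
Rodrigues: sinθ=0.15634, 1−cosθ=0.01230; R = I + sinθ·[k]× + (1−cosθ)·[k]×²:
    [+0.98839 +0.08604 -0.12523]
    [-0.09063 +0.99539 -0.03146]
    [+0.12195 +0.04244 +0.99163]
t = (-0.0721, -0.0794, 0.5205) m
M0: Pc = R·M0+t = (-0.13617, -0.00229, +0.51485); u = 826.5·(-0.13617)/0.51485 + 300.9 = 82.3104, v = 575.6·(-0.00229)/0.51485 + 228.5 = 225.9370
M1: Pc = R·M1+t = (+0.00418, -0.01516, +0.53217); u = 826.5·(+0.00418)/0.53217 + 300.9 = 307.3987, v = 575.6·(-0.01516)/0.53217 + 228.5 = 212.1002
M2: Pc = R·M2+t = (-0.00803, -0.15651, +0.52615); u = 826.5·(-0.00803)/0.52615 + 300.9 = 288.2811, v = 575.6·(-0.15651)/0.52615 + 228.5 = 57.2816
M3: Pc = R·M3+t = (-0.14838, -0.14364, +0.50883); u = 826.5·(-0.14838)/0.50883 + 300.9 = 59.8763, v = 575.6·(-0.14364)/0.50883 + 228.5 = 66.0135

c0=(82.31, 225.94) c1=(307.40, 212.10) c2=(288.28, 57.28) c3=(59.88, 66.01)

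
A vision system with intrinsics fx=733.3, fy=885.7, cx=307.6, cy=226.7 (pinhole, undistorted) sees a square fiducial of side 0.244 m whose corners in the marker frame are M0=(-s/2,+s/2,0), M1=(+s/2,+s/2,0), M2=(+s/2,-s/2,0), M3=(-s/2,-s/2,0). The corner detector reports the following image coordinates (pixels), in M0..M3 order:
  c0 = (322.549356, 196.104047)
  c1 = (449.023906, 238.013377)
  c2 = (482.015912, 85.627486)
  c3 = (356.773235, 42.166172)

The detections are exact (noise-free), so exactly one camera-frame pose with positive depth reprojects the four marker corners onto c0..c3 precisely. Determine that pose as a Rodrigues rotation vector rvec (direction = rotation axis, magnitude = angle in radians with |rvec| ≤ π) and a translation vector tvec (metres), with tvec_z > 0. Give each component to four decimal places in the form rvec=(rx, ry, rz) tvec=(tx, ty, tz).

rvec=(-0.0277, -0.0711, 0.2638) tvec=(0.1765, -0.1323, 1.3567)

Intrinsics K: fx=733.3, fy=885.7, cx=307.6, cy=226.7
Marker side s = 0.244 m; corners in marker frame (Z=0):
  M0 = (-0.1220, +0.1220, 0)
  M1 = (+0.1220, +0.1220, 0)
  M2 = (+0.1220, -0.1220, 0)
  M3 = (-0.1220, -0.1220, 0)
Detected image corners:
  c0 = (322.549356, 196.104047) px
  c1 = (449.023906, 238.013377) px
  c2 = (482.015912, 85.627486) px
  c3 = (356.773235, 42.166172) px
Planar DLT: solve 8×8 A·h = b for H (H[2,2]=1):
  H  [+535.55564 -148.59796 +403.02261]
  H  [+181.84177 +623.89873 +140.35312]
  H  [+0.04906 -0.02701 +1.00000]
B = K⁻¹H; ‖b₁‖=0.737100, ‖b₂‖=0.737100; λ = 2/(‖b₁‖+‖b₂‖) = 1.356668, sign → tz>0 ⇒ λ=+1.356668
r₁ = λ·B[:,0] = (+0.96291,+0.26150,+0.06655); r₂ = λ·B[:,1] = (-0.25955,+0.96504,-0.03665)
r₃ = r₁×r₂ = (-0.07381,+0.01802,+0.99711); SVD([r₁ r₂ r₃]) → R = UVᵀ:
  R  [+0.96291 -0.25955 -0.07381]
  R  [+0.26150 +0.96504 +0.01802]
  R  [+0.06655 -0.03665 +0.99711]
t = (+0.17654, -0.13226, +1.35667) m
tr R = 2.925051; θ = arccos((tr R − 1)/2) = 0.274631 rad = 15.735°
axis k = ((R−Rᵀ)₃₂, (R−Rᵀ)₁₃, (R−Rᵀ)₂₁) / (2 sinθ) = (-0.100786, -0.258794, +0.960660)
rvec = θ·k = (-0.027679, -0.071073, +0.263827)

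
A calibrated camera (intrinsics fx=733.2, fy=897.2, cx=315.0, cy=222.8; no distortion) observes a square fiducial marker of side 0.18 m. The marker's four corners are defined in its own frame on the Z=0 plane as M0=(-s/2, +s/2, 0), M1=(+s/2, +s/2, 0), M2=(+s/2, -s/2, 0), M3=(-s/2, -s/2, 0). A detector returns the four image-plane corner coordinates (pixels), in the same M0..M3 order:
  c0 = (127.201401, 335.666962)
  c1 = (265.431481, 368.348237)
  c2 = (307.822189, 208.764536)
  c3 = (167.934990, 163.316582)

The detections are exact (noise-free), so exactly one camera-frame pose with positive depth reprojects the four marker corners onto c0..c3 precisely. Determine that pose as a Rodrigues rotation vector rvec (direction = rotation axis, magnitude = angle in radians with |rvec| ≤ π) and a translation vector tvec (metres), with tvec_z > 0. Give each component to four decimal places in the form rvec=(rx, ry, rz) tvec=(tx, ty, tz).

rvec=(0.2184, -0.3309, 0.2828) tvec=(-0.1183, 0.0487, 0.9052)

Intrinsics K: fx=733.2, fy=897.2, cx=315.0, cy=222.8
Marker side s = 0.18 m; corners in marker frame (Z=0):
  M0 = (-0.0900, +0.0900, 0)
  M1 = (+0.0900, +0.0900, 0)
  M2 = (+0.0900, -0.0900, 0)
  M3 = (-0.0900, -0.0900, 0)
Detected image corners:
  c0 = (127.201401, 335.666962) px
  c1 = (265.431481, 368.348237) px
  c2 = (307.822189, 208.764536) px
  c3 = (167.934990, 163.316582) px
Planar DLT: solve 8×8 A·h = b for H (H[2,2]=1):
  H  [+855.99108 -191.72542 +219.16598]
  H  [+319.94182 +969.55435 +271.05353]
  H  [+0.38470 +0.18118 +1.00000]
B = K⁻¹H; ‖b₁‖=1.104784, ‖b₂‖=1.104784; λ = 2/(‖b₁‖+‖b₂‖) = 0.905154, sign → tz>0 ⇒ λ=+0.905154
r₁ = λ·B[:,0] = (+0.90714,+0.23631,+0.34822); r₂ = λ·B[:,1] = (-0.30715,+0.93742,+0.16400)
r₃ = r₁×r₂ = (-0.28767,-0.25573,+0.92296); SVD([r₁ r₂ r₃]) → R = UVᵀ:
  R  [+0.90714 -0.30715 -0.28767]
  R  [+0.23631 +0.93742 -0.25573]
  R  [+0.34822 +0.16400 +0.92296]
t = (-0.11831, +0.04868, +0.90515) m
tr R = 2.767522; θ = arccos((tr R − 1)/2) = 0.486957 rad = 27.901°
axis k = ((R−Rᵀ)₃₂, (R−Rᵀ)₁₃, (R−Rᵀ)₂₁) / (2 sinθ) = (+0.448484, -0.679456, +0.580691)
rvec = θ·k = (+0.218392, -0.330866, +0.282771)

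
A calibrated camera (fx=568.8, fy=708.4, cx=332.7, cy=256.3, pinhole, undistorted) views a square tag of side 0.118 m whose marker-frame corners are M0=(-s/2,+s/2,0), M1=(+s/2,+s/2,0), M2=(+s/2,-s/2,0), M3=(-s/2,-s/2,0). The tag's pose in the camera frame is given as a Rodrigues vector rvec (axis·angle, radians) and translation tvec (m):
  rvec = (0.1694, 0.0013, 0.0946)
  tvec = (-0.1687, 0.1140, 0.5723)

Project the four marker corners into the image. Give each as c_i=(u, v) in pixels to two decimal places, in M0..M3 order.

Intrinsics K: fx=568.8, fy=708.4, cx=332.7, cy=256.3
Marker side s = 0.118 m; corners in marker frame (Z=0):
  M0 = (-0.0590, +0.0590, 0)
  M1 = (+0.0590, +0.0590, 0)
  M2 = (+0.0590, -0.0590, 0)
  M3 = (-0.0590, -0.0590, 0)
rvec = (0.1694, 0.0013, 0.0946), |rvec| = θ = 0.19403 rad = 11.117°
Rodrigues: sinθ=0.19281, 1−cosθ=0.01876; R = I + sinθ·[k]× + (1−cosθ)·[k]×²:
    [+0.99554 -0.09390 +0.00928]
    [+0.09412 +0.98124 -0.16828]
    [+0.00670 +0.16840 +0.98570]
t = (-0.1687, 0.1140, 0.5723) m
M0: Pc = R·M0+t = (-0.23298, +0.16634, +0.58184); u = 568.8·(-0.23298)/0.58184 + 332.7 = 104.9449, v = 708.4·(+0.16634)/0.58184 + 256.3 = 458.8216
M1: Pc = R·M1+t = (-0.11550, +0.17745, +0.58263); u = 568.8·(-0.11550)/0.58263 + 332.7 = 219.9387, v = 708.4·(+0.17745)/0.58263 + 256.3 = 472.0501
M2: Pc = R·M2+t = (-0.10442, +0.06166, +0.56276); u = 568.8·(-0.10442)/0.56276 + 332.7 = 227.1559, v = 708.4·(+0.06166)/0.56276 + 256.3 = 333.9174
M3: Pc = R·M3+t = (-0.22190, +0.05055, +0.56197); u = 568.8·(-0.22190)/0.56197 + 332.7 = 108.1061, v = 708.4·(+0.05055)/0.56197 + 256.3 = 320.0269

c0=(104.94, 458.82) c1=(219.94, 472.05) c2=(227.16, 333.92) c3=(108.11, 320.03)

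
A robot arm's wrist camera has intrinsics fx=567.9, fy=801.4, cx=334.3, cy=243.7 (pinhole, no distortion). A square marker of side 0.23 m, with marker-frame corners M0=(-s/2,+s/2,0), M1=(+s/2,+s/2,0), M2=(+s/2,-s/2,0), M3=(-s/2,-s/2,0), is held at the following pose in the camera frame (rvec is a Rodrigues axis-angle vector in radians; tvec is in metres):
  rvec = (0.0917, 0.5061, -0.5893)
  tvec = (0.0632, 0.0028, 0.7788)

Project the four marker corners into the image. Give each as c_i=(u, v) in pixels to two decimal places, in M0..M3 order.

Intrinsics K: fx=567.9, fy=801.4, cx=334.3, cy=243.7
Marker side s = 0.23 m; corners in marker frame (Z=0):
  M0 = (-0.1150, +0.1150, 0)
  M1 = (+0.1150, +0.1150, 0)
  M2 = (+0.1150, -0.1150, 0)
  M3 = (-0.1150, -0.1150, 0)
rvec = (0.0917, 0.5061, -0.5893), |rvec| = θ = 0.78219 rad = 44.816°
Rodrigues: sinθ=0.70483, 1−cosθ=0.29063; R = I + sinθ·[k]× + (1−cosθ)·[k]×²:
    [+0.71337 +0.55307 +0.43038]
    [-0.50898 +0.83104 -0.22430]
    [-0.48172 -0.05904 +0.87433]
t = (0.0632, 0.0028, 0.7788) m
M0: Pc = R·M0+t = (+0.04477, +0.15690, +0.82741); u = 567.9·(+0.04477)/0.82741 + 334.3 = 365.0253, v = 801.4·(+0.15690)/0.82741 + 243.7 = 395.6702
M1: Pc = R·M1+t = (+0.20884, +0.03984, +0.71661); u = 567.9·(+0.20884)/0.71661 + 334.3 = 499.8010, v = 801.4·(+0.03984)/0.71661 + 243.7 = 288.2512
M2: Pc = R·M2+t = (+0.08163, -0.15130, +0.73019); u = 567.9·(+0.08163)/0.73019 + 334.3 = 397.7905, v = 801.4·(-0.15130)/0.73019 + 243.7 = 77.6431
M3: Pc = R·M3+t = (-0.08244, -0.03424, +0.84099); u = 567.9·(-0.08244)/0.84099 + 334.3 = 278.6303, v = 801.4·(-0.03424)/0.84099 + 243.7 = 211.0739

c0=(365.03, 395.67) c1=(499.80, 288.25) c2=(397.79, 77.64) c3=(278.63, 211.07)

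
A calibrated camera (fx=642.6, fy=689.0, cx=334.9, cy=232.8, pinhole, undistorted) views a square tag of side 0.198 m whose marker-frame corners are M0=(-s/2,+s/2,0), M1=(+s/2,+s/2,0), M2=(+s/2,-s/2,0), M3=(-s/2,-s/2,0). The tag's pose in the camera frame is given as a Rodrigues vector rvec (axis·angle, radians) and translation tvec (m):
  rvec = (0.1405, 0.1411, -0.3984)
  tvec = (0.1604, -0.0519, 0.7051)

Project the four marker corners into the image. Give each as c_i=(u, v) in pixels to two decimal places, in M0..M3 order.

Intrinsics K: fx=642.6, fy=689.0, cx=334.9, cy=232.8
Marker side s = 0.198 m; corners in marker frame (Z=0):
  M0 = (-0.0990, +0.0990, 0)
  M1 = (+0.0990, +0.0990, 0)
  M2 = (+0.0990, -0.0990, 0)
  M3 = (-0.0990, -0.0990, 0)
rvec = (0.1405, 0.1411, -0.3984), |rvec| = θ = 0.44539 rad = 25.519°
Rodrigues: sinθ=0.43081, 1−cosθ=0.09756; R = I + sinθ·[k]× + (1−cosθ)·[k]×²:
    [+0.91215 +0.39511 +0.10895]
    [-0.37561 +0.91223 -0.16355]
    [-0.16401 +0.10826 +0.98050]
t = (0.1604, -0.0519, 0.7051) m
M0: Pc = R·M0+t = (+0.10921, +0.07560, +0.73205); u = 642.6·(+0.10921)/0.73205 + 334.9 = 430.7674, v = 689.0·(+0.07560)/0.73205 + 232.8 = 303.9504
M1: Pc = R·M1+t = (+0.28982, +0.00123, +0.69958); u = 642.6·(+0.28982)/0.69958 + 334.9 = 601.1131, v = 689.0·(+0.00123)/0.69958 + 232.8 = 234.0074
M2: Pc = R·M2+t = (+0.21159, -0.17940, +0.67815); u = 642.6·(+0.21159)/0.67815 + 334.9 = 535.3967, v = 689.0·(-0.17940)/0.67815 + 232.8 = 50.5322
M3: Pc = R·M3+t = (+0.03098, -0.10503, +0.71062); u = 642.6·(+0.03098)/0.71062 + 334.9 = 362.9159, v = 689.0·(-0.10503)/0.71062 + 232.8 = 130.9694

c0=(430.77, 303.95) c1=(601.11, 234.01) c2=(535.40, 50.53) c3=(362.92, 130.97)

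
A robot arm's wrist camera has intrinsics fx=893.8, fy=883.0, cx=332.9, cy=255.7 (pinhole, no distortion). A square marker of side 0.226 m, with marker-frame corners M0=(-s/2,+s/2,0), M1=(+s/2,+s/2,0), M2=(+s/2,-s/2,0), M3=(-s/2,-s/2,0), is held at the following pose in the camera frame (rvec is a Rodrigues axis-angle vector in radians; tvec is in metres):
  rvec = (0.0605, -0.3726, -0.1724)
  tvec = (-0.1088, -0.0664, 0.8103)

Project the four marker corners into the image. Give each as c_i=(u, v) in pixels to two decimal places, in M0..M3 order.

Intrinsics K: fx=893.8, fy=883.0, cx=332.9, cy=255.7
Marker side s = 0.226 m; corners in marker frame (Z=0):
  M0 = (-0.1130, +0.1130, 0)
  M1 = (+0.1130, +0.1130, 0)
  M2 = (+0.1130, -0.1130, 0)
  M3 = (-0.1130, -0.1130, 0)
rvec = (0.0605, -0.3726, -0.1724), |rvec| = θ = 0.41499 rad = 23.777°
Rodrigues: sinθ=0.40318, 1−cosθ=0.08488; R = I + sinθ·[k]× + (1−cosθ)·[k]×²:
    [+0.91693 +0.15638 -0.36714]
    [-0.17860 +0.98355 -0.02712]
    [+0.35686 +0.09044 +0.92977]
t = (-0.1088, -0.0664, 0.8103) m
M0: Pc = R·M0+t = (-0.19474, +0.06492, +0.78019); u = 893.8·(-0.19474)/0.78019 + 332.9 = 109.8021, v = 883.0·(+0.06492)/0.78019 + 255.7 = 329.1780
M1: Pc = R·M1+t = (+0.01248, +0.02456, +0.86084); u = 893.8·(+0.01248)/0.86084 + 332.9 = 345.8620, v = 883.0·(+0.02456)/0.86084 + 255.7 = 280.8906
M2: Pc = R·M2+t = (-0.02286, -0.19772, +0.84041); u = 893.8·(-0.02286)/0.84041 + 332.9 = 308.5890, v = 883.0·(-0.19772)/0.84041 + 255.7 = 47.9556
M3: Pc = R·M3+t = (-0.23008, -0.15736, +0.75976); u = 893.8·(-0.23008)/0.75976 + 332.9 = 62.2220, v = 883.0·(-0.15736)/0.75976 + 255.7 = 72.8155

c0=(109.80, 329.18) c1=(345.86, 280.89) c2=(308.59, 47.96) c3=(62.22, 72.82)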